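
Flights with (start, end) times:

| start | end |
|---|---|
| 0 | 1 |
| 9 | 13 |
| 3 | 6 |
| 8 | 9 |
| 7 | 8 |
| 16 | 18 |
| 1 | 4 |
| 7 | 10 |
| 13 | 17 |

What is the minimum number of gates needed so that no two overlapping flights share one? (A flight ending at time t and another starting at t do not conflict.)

2

Count concurrent intervals with a sweep; the peak is the room count.
Events (time:±→running): 0:+→1 1:-→0 1:+→1 3:+→2 … peak 2.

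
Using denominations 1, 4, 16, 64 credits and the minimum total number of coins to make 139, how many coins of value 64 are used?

2

Use the largest denomination that fits, subtract, and repeat.
139 − 2×64→11 − 2×4→3 − 3×1→0
Count of 64: 2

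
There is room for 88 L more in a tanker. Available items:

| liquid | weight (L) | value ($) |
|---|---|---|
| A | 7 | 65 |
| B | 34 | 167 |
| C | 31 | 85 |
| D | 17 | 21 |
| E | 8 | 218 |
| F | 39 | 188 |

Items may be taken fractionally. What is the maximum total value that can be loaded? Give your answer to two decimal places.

638.00

Sort by value per unit weight and fill in that order.
Ratios (sorted): E 27.25, A 9.29, B 4.91, F 4.82, C 2.74, D 1.24
take E (8 @ 218); take A (7 @ 65); take B (34 @ 167); take F (39 @ 188). Capacity used 88/88.
Total value = 638.00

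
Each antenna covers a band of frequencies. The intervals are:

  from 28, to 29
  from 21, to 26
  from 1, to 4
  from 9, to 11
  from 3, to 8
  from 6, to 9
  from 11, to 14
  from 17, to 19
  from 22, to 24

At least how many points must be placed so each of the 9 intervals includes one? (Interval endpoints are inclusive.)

Sorted: [1,4] [3,8] [6,9] [9,11] [11,14] [17,19] [22,24] [21,26] [28,29]
{[1,4],[3,8]} hit by 4; {[6,9],[9,11]} hit by 9; {[11,14]} hit by 14; {[17,19]} hit by 19; {[22,24],[21,26]} hit by 24; {[28,29]} hit by 29.
Points: 4, 9, 14, 19, 24, 29 (6 total).

6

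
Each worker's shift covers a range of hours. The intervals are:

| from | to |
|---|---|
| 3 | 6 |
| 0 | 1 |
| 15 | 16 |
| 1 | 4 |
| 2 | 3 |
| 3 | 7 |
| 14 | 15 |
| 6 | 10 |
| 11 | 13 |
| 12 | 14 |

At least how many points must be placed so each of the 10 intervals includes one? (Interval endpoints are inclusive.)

Sort by right endpoint; whenever an interval is uncovered, place a point at its right end.
By right end: [0,1]  [2,3]  [1,4]  [3,6]  [3,7]  [6,10]  [11,13]  [12,14]  [14,15]  [15,16]
[0,1] uncovered → point at 1; [2,3] uncovered → point at 3; [6,10] uncovered → point at 10; [11,13] uncovered → point at 13; [14,15] uncovered → point at 15.
Points: 1, 3, 10, 13, 15 (5 total).

5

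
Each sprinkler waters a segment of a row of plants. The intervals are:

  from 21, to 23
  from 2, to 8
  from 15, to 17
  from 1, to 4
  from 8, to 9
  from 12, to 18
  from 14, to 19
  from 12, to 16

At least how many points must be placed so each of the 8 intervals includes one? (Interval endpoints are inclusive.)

Sort by right endpoint; whenever an interval is uncovered, place a point at its right end.
By right end: [1,4]  [2,8]  [8,9]  [12,16]  [15,17]  [12,18]  [14,19]  [21,23]
[1,4] uncovered → point at 4; [8,9] uncovered → point at 9; [12,16] uncovered → point at 16; [21,23] uncovered → point at 23.
Points: 4, 9, 16, 23 (4 total).

4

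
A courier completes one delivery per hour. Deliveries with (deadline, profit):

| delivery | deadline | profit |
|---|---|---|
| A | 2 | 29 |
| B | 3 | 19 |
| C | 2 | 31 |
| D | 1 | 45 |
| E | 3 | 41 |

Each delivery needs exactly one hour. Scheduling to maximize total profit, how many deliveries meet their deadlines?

3

By profit: D(d1,45), E(d3,41), C(d2,31), A(d2,29), B(d3,19)
D→slot 1; E→slot 3; C→slot 2; A skipped; B skipped.
3 of 5 scheduled.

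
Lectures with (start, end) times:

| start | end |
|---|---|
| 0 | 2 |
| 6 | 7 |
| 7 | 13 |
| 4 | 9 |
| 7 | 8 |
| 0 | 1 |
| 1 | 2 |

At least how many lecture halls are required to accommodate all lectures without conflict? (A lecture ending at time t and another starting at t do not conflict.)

3

The answer is the maximum number of intervals overlapping at any instant.
Events (time:±→running): 0:+→1 0:+→2 1:-→1 1:+→2 2:-→1 2:-→0 4:+→1 6:+→2 7:-→1 7:+→2 7:+→3 … peak 3.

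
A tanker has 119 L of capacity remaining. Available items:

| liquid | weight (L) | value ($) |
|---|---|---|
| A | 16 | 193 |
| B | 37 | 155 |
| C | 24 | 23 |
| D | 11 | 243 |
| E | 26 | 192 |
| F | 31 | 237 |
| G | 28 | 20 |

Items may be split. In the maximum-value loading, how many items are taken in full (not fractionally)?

4

Sort by value per unit weight and fill in that order.
Ratios (sorted): D 22.09, A 12.06, F 7.65, E 7.38, B 4.19, C 0.96, G 0.71
take D (11 @ 243); take A (16 @ 193); take F (31 @ 237); take E (26 @ 192); take 35/37 of B → 146.62. Capacity used 119/119.
4 item(s) taken whole; one partial (take 35/37 of B).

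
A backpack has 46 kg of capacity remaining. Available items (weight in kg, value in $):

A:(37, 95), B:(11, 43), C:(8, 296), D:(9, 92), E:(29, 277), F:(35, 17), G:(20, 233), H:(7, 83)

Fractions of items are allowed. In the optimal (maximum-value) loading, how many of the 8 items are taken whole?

Ratios (sorted): C 37.00, H 11.86, G 11.65, D 10.22, E 9.55, B 3.91, A 2.57, F 0.49
take C (8 @ 296); take H (7 @ 83); take G (20 @ 233); take D (9 @ 92); take 2/29 of E → 19.10. Capacity used 46/46.
4 item(s) taken whole; one partial (take 2/29 of E).

4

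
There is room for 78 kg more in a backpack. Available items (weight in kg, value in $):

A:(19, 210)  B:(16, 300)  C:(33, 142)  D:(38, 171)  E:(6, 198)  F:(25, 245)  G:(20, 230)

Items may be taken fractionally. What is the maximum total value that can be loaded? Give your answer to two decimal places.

Greedy by value/weight ratio, highest first.
Order: E (198/6=33.00) > B (300/16=18.75) > G (230/20=11.50) > A (210/19=11.05) > F (245/25=9.80) > D (171/38=4.50) > C (142/33=4.30)
Fill: take E (6 @ 198) → take B (16 @ 300) → take G (20 @ 230) → take A (19 @ 210) → take 17/25 of F → 166.60; 78/78 used.
Total value = 1104.60

1104.60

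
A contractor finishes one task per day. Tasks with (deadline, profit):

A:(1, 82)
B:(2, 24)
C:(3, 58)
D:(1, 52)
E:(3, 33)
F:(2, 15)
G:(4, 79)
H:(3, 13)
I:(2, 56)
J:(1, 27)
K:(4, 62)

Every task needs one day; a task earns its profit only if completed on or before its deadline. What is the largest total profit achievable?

281

Sort by profit descending; place each in the latest free slot ≤ its deadline.
By profit: A(d1,82), G(d4,79), K(d4,62), C(d3,58), I(d2,56), D(d1,52), E(d3,33), J(d1,27), B(d2,24), F(d2,15), H(d3,13)
A→slot 1; G→slot 4; K→slot 3; C→slot 2; I skipped; D skipped; E skipped; J skipped; B skipped; F skipped; H skipped.
Profit = 82 + 58 + 62 + 79 = 281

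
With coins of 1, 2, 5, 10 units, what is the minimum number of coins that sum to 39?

6

39 = 3×10 + 1×5 + 2×2
Total coins = 3 + 1 + 2 = 6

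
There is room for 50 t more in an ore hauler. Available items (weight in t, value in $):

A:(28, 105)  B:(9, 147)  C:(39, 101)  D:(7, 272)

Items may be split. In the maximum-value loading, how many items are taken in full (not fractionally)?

Greedy by value/weight ratio, highest first.
Order: D (272/7=38.86) > B (147/9=16.33) > A (105/28=3.75) > C (101/39=2.59)
Fill: take D (7 @ 272) → take B (9 @ 147) → take A (28 @ 105) → take 6/39 of C → 15.54; 50/50 used.
3 item(s) taken whole; one partial (take 6/39 of C).

3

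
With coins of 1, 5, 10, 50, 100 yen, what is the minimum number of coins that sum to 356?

6

Use the largest denomination that fits, subtract, and repeat.
356 = 3×100 + 1×50 + 1×5 + 1×1
Total coins = 3 + 1 + 1 + 1 = 6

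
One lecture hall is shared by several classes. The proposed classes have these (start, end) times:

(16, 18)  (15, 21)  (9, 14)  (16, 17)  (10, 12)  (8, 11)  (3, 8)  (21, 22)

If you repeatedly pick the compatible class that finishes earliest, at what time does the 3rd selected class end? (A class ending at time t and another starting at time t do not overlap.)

By end time: (3,8), (8,11), (10,12), (9,14), (16,17), (16,18), (15,21), (21,22).
Pick (3,8); next start ≥ 8 → (8,11); next start ≥ 11 → (16,17); next start ≥ 17 → (21,22).
Selected: (3,8) (8,11) (16,17) (21,22)

17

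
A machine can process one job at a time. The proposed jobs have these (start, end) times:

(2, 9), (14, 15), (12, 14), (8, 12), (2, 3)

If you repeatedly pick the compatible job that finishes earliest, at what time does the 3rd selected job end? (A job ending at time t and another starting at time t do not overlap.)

14

Greedy by earliest finish: after sorting by end time, pick each interval compatible with the last pick.
Sorted by end: (2,3)  (2,9)  (8,12)  (12,14)  (14,15)
take (2,3); skip (2,9); take (8,12); take (12,14); take (14,15).
Selected: (2,3) (8,12) (12,14) (14,15)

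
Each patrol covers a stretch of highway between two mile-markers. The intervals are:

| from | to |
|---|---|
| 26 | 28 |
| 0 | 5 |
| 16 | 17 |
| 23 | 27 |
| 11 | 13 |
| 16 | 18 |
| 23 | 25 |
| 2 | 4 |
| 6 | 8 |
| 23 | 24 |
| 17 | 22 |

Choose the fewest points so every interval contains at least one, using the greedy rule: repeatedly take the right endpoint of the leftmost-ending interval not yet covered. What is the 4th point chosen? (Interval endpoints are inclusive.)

17

Sort by right endpoint; whenever an interval is uncovered, place a point at its right end.
Sorted: [2,4] [0,5] [6,8] [11,13] [16,17] [16,18] [17,22] [23,24] [23,25] [23,27] [26,28]
{[2,4],[0,5]} hit by 4; {[6,8]} hit by 8; {[11,13]} hit by 13; {[16,17],[16,18],[17,22]} hit by 17; {[23,24],[23,25],[23,27]} hit by 24; {[26,28]} hit by 28.
Points: 4, 8, 13, 17, 24, 28 (6 total).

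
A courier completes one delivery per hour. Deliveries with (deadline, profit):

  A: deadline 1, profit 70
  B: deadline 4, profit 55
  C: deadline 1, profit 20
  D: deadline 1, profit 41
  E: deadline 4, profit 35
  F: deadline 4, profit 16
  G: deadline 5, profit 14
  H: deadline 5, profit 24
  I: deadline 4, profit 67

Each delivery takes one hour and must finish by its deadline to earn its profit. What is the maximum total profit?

Take jobs in profit order; each goes to the latest open slot no later than its deadline.
Profit order: A=70 I=67 B=55 D=41 E=35 H=24 C=20 F=16 G=14
Assign: A→slot 1, I→slot 4, B→slot 3, D skipped, E→slot 2, H→slot 5, C skipped, F skipped, G skipped.
Slots: [1:A] [2:E] [3:B] [4:I] [5:H]
Profit = 70 + 35 + 55 + 67 + 24 = 251

251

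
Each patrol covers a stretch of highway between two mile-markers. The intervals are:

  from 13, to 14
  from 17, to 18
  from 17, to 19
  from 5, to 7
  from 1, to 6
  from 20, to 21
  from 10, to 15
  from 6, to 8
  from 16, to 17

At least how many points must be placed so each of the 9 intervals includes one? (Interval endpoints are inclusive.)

4

Sorted: [1,6] [5,7] [6,8] [13,14] [10,15] [16,17] [17,18] [17,19] [20,21]
{[1,6],[5,7],[6,8]} hit by 6; {[13,14],[10,15]} hit by 14; {[16,17],[17,18],[17,19]} hit by 17; {[20,21]} hit by 21.
Points: 6, 14, 17, 21 (4 total).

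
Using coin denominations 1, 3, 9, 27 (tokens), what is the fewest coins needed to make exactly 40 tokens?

4

Use the largest denomination that fits, subtract, and repeat.
40 − 1×27→13 − 1×9→4 − 1×3→1 − 1×1→0
Total coins = 1 + 1 + 1 + 1 = 4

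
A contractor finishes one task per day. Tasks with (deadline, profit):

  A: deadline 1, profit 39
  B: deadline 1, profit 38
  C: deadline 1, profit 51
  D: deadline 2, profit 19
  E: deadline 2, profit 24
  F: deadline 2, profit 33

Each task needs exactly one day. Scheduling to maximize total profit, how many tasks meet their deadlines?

By profit: C(d1,51), A(d1,39), B(d1,38), F(d2,33), E(d2,24), D(d2,19)
C→slot 1; A skipped; B skipped; F→slot 2; E skipped; D skipped.
2 of 6 scheduled.

2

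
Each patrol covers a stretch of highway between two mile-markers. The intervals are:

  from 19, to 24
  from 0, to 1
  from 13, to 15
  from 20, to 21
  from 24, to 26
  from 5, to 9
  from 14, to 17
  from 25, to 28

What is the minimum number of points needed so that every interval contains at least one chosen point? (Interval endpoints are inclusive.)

5

Sort by right endpoint; whenever an interval is uncovered, place a point at its right end.
By right end: [0,1]  [5,9]  [13,15]  [14,17]  [20,21]  [19,24]  [24,26]  [25,28]
[0,1] uncovered → point at 1; [5,9] uncovered → point at 9; [13,15] uncovered → point at 15; [20,21] uncovered → point at 21; [24,26] uncovered → point at 26.
Points: 1, 9, 15, 21, 26 (5 total).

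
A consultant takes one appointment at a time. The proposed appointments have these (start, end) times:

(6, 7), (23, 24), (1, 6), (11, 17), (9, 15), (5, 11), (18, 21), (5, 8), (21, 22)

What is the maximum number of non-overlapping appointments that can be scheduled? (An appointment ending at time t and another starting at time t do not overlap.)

6

By end time: (1,6), (6,7), (5,8), (5,11), (9,15), (11,17), (18,21), (21,22), (23,24).
Pick (1,6); next start ≥ 6 → (6,7); next start ≥ 7 → (9,15); next start ≥ 15 → (18,21); next start ≥ 21 → (21,22); next start ≥ 22 → (23,24).
Selected 6 appointments.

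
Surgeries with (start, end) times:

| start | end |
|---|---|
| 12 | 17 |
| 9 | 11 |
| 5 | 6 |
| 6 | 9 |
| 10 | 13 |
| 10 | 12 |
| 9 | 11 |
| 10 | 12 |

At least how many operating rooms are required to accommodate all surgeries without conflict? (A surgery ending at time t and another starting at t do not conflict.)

Count concurrent intervals with a sweep; the peak is the room count.
Events (time:±→running): 5:+→1 6:-→0 6:+→1 9:-→0 9:+→1 9:+→2 10:+→3 10:+→4 10:+→5 … peak 5.

5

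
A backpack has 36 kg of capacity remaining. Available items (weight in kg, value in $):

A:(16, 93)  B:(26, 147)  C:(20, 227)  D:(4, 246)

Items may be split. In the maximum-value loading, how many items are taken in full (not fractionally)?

2

Order: D (246/4=61.50) > C (227/20=11.35) > A (93/16=5.81) > B (147/26=5.65)
Fill: take D (4 @ 246) → take C (20 @ 227) → take 12/16 of A → 69.75; 36/36 used.
2 item(s) taken whole; one partial (take 12/16 of A).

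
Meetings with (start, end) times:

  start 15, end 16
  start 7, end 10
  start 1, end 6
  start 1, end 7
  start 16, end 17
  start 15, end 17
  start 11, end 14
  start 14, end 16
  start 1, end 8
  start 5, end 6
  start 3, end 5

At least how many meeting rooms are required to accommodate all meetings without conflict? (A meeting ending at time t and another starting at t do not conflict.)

starts: [1, 1, 1, 3, 5, 7, 11, 14, 15, 15, 16]
ends:   [5, 6, 6, 7, 8, 10, 14, 16, 16, 17, 17]
s1→1 s1→2 s1→3 s3→4  — peak 4.

4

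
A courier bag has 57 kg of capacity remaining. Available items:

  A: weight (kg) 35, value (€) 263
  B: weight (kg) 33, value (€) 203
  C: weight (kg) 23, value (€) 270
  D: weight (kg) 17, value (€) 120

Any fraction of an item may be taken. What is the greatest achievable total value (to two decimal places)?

525.49

Sort by value per unit weight and fill in that order.
Ratios (sorted): C 11.74, A 7.51, D 7.06, B 6.15
take C (23 @ 270); take 34/35 of A → 255.49. Capacity used 57/57.
Total value = 525.49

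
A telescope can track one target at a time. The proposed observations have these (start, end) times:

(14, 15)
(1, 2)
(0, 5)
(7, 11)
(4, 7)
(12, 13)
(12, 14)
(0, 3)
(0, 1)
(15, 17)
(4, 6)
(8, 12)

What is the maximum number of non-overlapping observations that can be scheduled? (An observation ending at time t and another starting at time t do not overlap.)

7

By end time: (0,1), (1,2), (0,3), (0,5), (4,6), (4,7), (7,11), (8,12), (12,13), (12,14), (14,15), (15,17).
Pick (0,1); next start ≥ 1 → (1,2); next start ≥ 2 → (4,6); next start ≥ 6 → (7,11); next start ≥ 11 → (12,13); next start ≥ 13 → (14,15); next start ≥ 15 → (15,17).
Selected 7 observations.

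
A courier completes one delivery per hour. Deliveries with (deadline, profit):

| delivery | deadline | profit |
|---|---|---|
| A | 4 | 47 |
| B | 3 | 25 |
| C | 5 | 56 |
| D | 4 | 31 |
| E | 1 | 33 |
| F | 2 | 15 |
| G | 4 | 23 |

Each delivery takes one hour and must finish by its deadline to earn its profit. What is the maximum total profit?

Sort by profit descending; place each in the latest free slot ≤ its deadline.
By profit: C(d5,56), A(d4,47), E(d1,33), D(d4,31), B(d3,25), G(d4,23), F(d2,15)
C→slot 5; A→slot 4; E→slot 1; D→slot 3; B→slot 2; G skipped; F skipped.
Profit = 33 + 25 + 31 + 47 + 56 = 192

192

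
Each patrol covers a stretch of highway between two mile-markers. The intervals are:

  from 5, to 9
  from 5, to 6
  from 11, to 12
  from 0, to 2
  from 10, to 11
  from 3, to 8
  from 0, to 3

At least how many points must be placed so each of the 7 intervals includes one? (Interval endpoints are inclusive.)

3

Process intervals by earliest right end; each time one isn't hit yet, stab at its right endpoint.
By right end: [0,2]  [0,3]  [5,6]  [3,8]  [5,9]  [10,11]  [11,12]
[0,2] uncovered → point at 2; [5,6] uncovered → point at 6; [10,11] uncovered → point at 11.
Points: 2, 6, 11 (3 total).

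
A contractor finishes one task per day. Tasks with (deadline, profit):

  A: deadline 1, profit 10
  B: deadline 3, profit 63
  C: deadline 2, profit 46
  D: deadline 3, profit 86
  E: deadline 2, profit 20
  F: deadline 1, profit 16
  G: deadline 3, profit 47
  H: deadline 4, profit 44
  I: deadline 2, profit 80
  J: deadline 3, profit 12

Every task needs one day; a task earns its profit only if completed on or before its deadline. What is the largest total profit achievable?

By profit: D(d3,86), I(d2,80), B(d3,63), G(d3,47), C(d2,46), H(d4,44), E(d2,20), F(d1,16), J(d3,12), A(d1,10)
D→slot 3; I→slot 2; B→slot 1; G skipped; C skipped; H→slot 4; E skipped; F skipped; J skipped; A skipped.
Profit = 63 + 80 + 86 + 44 = 273

273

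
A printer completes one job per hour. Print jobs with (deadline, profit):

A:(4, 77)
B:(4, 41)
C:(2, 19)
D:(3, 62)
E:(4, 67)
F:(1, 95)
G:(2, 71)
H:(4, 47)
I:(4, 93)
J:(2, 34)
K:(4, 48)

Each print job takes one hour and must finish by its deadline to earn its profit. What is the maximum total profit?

336

Sort by profit descending; place each in the latest free slot ≤ its deadline.
By profit: F(d1,95), I(d4,93), A(d4,77), G(d2,71), E(d4,67), D(d3,62), K(d4,48), H(d4,47), B(d4,41), J(d2,34), C(d2,19)
F→slot 1; I→slot 4; A→slot 3; G→slot 2; E skipped; D skipped; K skipped; H skipped; B skipped; J skipped; C skipped.
Profit = 95 + 71 + 77 + 93 = 336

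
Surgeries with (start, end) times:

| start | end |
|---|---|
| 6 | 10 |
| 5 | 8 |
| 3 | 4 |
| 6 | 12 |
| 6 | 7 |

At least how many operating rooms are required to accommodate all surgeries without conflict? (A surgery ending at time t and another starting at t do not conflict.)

Count concurrent intervals with a sweep; the peak is the room count.
Events (time:±→running): 3:+→1 4:-→0 5:+→1 6:+→2 6:+→3 6:+→4 … peak 4.

4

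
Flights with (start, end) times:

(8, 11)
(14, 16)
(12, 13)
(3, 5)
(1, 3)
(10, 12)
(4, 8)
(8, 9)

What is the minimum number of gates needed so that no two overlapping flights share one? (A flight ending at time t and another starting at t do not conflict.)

Events (time:±→running): 1:+→1 3:-→0 3:+→1 4:+→2 … peak 2.

2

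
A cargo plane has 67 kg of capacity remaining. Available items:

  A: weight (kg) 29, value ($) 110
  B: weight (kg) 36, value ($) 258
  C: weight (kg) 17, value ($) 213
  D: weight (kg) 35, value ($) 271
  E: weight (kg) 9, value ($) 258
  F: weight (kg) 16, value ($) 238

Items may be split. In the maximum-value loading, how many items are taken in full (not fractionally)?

Greedy by value/weight ratio, highest first.
Ratios (sorted): E 28.67, F 14.88, C 12.53, D 7.74, B 7.17, A 3.79
take E (9 @ 258); take F (16 @ 238); take C (17 @ 213); take 25/35 of D → 193.57. Capacity used 67/67.
3 item(s) taken whole; one partial (take 25/35 of D).

3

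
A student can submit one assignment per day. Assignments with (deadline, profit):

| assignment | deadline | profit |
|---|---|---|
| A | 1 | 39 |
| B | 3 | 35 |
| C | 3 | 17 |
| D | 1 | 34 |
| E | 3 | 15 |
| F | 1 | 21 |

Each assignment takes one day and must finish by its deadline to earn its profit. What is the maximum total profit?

Profit order: A=39 B=35 D=34 F=21 C=17 E=15
Assign: A→slot 1, B→slot 3, D skipped, F skipped, C→slot 2, E skipped.
Slots: [1:A] [2:C] [3:B]
Profit = 39 + 17 + 35 = 91

91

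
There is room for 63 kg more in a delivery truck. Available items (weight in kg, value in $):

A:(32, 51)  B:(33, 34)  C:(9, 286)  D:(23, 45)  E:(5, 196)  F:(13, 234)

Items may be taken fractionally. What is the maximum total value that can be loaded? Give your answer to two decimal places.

Greedy by value/weight ratio, highest first.
Order: E (196/5=39.20) > C (286/9=31.78) > F (234/13=18.00) > D (45/23=1.96) > A (51/32=1.59) > B (34/33=1.03)
Fill: take E (5 @ 196) → take C (9 @ 286) → take F (13 @ 234) → take D (23 @ 45) → take 13/32 of A → 20.72; 63/63 used.
Total value = 781.72

781.72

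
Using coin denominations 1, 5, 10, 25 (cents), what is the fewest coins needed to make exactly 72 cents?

6

Greedy: take as many of the largest coin as possible, then repeat with the remainder.
72 − 2×25→22 − 2×10→2 − 2×1→0
Total coins = 2 + 2 + 2 = 6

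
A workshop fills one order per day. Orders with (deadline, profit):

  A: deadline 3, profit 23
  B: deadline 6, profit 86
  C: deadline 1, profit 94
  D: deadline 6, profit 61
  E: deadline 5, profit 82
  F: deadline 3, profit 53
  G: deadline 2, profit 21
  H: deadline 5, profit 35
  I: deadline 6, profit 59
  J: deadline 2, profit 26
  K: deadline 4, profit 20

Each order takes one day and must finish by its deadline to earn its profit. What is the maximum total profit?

By profit: C(d1,94), B(d6,86), E(d5,82), D(d6,61), I(d6,59), F(d3,53), H(d5,35), J(d2,26), A(d3,23), G(d2,21), K(d4,20)
C→slot 1; B→slot 6; E→slot 5; D→slot 4; I→slot 3; F→slot 2; H skipped; J skipped; A skipped; G skipped; K skipped.
Profit = 94 + 53 + 59 + 61 + 82 + 86 = 435

435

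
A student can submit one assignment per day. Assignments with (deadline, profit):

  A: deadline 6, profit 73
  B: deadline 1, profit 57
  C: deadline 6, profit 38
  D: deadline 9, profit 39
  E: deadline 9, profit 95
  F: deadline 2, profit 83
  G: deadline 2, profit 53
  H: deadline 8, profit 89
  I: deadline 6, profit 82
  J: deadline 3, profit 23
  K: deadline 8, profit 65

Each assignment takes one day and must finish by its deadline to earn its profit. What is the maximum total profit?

621

Profit order: E=95 H=89 F=83 I=82 A=73 K=65 B=57 G=53 D=39 C=38 J=23
Assign: E→slot 9, H→slot 8, F→slot 2, I→slot 6, A→slot 5, K→slot 7, B→slot 1, G skipped, D→slot 4, C→slot 3, J skipped.
Slots: [1:B] [2:F] [3:C] [4:D] [5:A] [6:I] [7:K] [8:H] [9:E]
Profit = 57 + 83 + 38 + 39 + 73 + 82 + 65 + 89 + 95 = 621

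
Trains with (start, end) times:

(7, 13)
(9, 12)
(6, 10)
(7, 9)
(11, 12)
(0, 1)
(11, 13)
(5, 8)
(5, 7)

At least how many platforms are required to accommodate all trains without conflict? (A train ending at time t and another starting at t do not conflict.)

The answer is the maximum number of intervals overlapping at any instant.
starts: [0, 5, 5, 6, 7, 7, 9, 11, 11]
ends:   [1, 7, 8, 9, 10, 12, 12, 13, 13]
s0→1 e1→0 s5→1 s5→2 s6→3 e7→2 s7→3 s7→4  — peak 4.

4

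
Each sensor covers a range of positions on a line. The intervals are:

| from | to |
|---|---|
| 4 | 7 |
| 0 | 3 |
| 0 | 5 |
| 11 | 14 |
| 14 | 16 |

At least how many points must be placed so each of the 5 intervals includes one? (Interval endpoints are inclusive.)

Process intervals by earliest right end; each time one isn't hit yet, stab at its right endpoint.
Sorted: [0,3] [0,5] [4,7] [11,14] [14,16]
{[0,3],[0,5]} hit by 3; {[4,7]} hit by 7; {[11,14],[14,16]} hit by 14.
Points: 3, 7, 14 (3 total).

3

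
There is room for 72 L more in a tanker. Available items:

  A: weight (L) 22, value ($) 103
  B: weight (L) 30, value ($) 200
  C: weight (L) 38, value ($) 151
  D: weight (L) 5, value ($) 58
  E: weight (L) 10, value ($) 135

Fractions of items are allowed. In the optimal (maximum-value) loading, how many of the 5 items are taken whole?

4

Greedy by value/weight ratio, highest first.
Ratios (sorted): E 13.50, D 11.60, B 6.67, A 4.68, C 3.97
take E (10 @ 135); take D (5 @ 58); take B (30 @ 200); take A (22 @ 103); take 5/38 of C → 19.87. Capacity used 72/72.
4 item(s) taken whole; one partial (take 5/38 of C).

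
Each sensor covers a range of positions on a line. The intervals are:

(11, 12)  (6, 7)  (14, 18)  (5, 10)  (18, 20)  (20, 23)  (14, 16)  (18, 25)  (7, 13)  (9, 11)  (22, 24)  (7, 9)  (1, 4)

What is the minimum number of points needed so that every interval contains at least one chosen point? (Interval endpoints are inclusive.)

Sort by right endpoint; whenever an interval is uncovered, place a point at its right end.
Sorted: [1,4] [6,7] [7,9] [5,10] [9,11] [11,12] [7,13] [14,16] [14,18] [18,20] [20,23] [22,24] [18,25]
{[1,4]} hit by 4; {[6,7],[7,9],[5,10]} hit by 7; {[9,11],[11,12],[7,13]} hit by 11; {[14,16],[14,18]} hit by 16; {[18,20],[20,23]} hit by 20; {[22,24],[18,25]} hit by 24.
Points: 4, 7, 11, 16, 20, 24 (6 total).

6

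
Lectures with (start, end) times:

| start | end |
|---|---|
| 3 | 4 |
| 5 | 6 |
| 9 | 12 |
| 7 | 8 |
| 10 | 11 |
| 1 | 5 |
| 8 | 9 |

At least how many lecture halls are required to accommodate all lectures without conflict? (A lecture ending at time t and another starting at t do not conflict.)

starts: [1, 3, 5, 7, 8, 9, 10]
ends:   [4, 5, 6, 8, 9, 11, 12]
s1→1 s3→2  — peak 2.

2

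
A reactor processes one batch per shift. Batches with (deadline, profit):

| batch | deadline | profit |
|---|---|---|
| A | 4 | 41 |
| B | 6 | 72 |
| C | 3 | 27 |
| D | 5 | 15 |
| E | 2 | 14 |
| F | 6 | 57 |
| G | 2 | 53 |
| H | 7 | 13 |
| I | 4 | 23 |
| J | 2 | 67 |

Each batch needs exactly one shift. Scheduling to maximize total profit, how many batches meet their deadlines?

By profit: B(d6,72), J(d2,67), F(d6,57), G(d2,53), A(d4,41), C(d3,27), I(d4,23), D(d5,15), E(d2,14), H(d7,13)
B→slot 6; J→slot 2; F→slot 5; G→slot 1; A→slot 4; C→slot 3; I skipped; D skipped; E skipped; H→slot 7.
7 of 10 scheduled.

7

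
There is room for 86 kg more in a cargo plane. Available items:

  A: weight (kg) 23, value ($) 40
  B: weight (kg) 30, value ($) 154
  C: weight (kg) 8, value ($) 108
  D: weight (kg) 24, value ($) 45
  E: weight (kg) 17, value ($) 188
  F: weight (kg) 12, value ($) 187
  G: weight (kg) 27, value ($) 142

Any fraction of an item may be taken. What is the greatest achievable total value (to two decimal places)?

737.93

Sort by value per unit weight and fill in that order.
Order: F (187/12=15.58) > C (108/8=13.50) > E (188/17=11.06) > G (142/27=5.26) > B (154/30=5.13) > D (45/24=1.88) > A (40/23=1.74)
Fill: take F (12 @ 187) → take C (8 @ 108) → take E (17 @ 188) → take G (27 @ 142) → take 22/30 of B → 112.93; 86/86 used.
Total value = 737.93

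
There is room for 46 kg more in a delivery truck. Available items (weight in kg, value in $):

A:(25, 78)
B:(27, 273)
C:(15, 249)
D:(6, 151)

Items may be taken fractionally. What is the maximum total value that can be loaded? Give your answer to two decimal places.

Greedy by value/weight ratio, highest first.
Order: D (151/6=25.17) > C (249/15=16.60) > B (273/27=10.11) > A (78/25=3.12)
Fill: take D (6 @ 151) → take C (15 @ 249) → take 25/27 of B → 252.78; 46/46 used.
Total value = 652.78

652.78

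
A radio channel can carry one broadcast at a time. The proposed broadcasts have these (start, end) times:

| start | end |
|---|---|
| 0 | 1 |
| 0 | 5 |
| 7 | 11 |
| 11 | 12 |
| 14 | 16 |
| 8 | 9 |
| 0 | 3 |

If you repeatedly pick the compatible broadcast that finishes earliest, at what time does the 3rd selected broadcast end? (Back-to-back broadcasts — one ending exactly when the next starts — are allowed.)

Greedy by earliest finish: after sorting by end time, pick each interval compatible with the last pick.
By end time: (0,1), (0,3), (0,5), (8,9), (7,11), (11,12), (14,16).
Pick (0,1); next start ≥ 1 → (8,9); next start ≥ 9 → (11,12); next start ≥ 12 → (14,16).
Selected: (0,1) (8,9) (11,12) (14,16)

12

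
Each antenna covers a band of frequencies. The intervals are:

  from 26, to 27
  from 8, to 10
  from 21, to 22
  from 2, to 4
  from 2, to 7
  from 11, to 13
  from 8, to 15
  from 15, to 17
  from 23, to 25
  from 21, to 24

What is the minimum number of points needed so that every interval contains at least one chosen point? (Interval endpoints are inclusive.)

7

Sort by right endpoint; whenever an interval is uncovered, place a point at its right end.
By right end: [2,4]  [2,7]  [8,10]  [11,13]  [8,15]  [15,17]  [21,22]  [21,24]  [23,25]  [26,27]
[2,4] uncovered → point at 4; [8,10] uncovered → point at 10; [11,13] uncovered → point at 13; [15,17] uncovered → point at 17; [21,22] uncovered → point at 22; [23,25] uncovered → point at 25; [26,27] uncovered → point at 27.
Points: 4, 10, 13, 17, 22, 25, 27 (7 total).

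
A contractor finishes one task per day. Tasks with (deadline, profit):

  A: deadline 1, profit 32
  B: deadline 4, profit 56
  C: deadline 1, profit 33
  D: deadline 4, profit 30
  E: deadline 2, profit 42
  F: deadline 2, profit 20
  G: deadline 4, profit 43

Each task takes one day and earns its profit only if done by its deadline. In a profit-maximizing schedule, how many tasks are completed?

4

Profit order: B=56 G=43 E=42 C=33 A=32 D=30 F=20
Assign: B→slot 4, G→slot 3, E→slot 2, C→slot 1, A skipped, D skipped, F skipped.
Slots: [1:C] [2:E] [3:G] [4:B]
4 of 7 scheduled.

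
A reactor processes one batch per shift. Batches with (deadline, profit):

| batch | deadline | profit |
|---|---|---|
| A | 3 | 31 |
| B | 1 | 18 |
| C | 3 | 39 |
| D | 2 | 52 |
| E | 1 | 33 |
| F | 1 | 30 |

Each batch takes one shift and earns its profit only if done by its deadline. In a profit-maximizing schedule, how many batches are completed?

Profit order: D=52 C=39 E=33 A=31 F=30 B=18
Assign: D→slot 2, C→slot 3, E→slot 1, A skipped, F skipped, B skipped.
Slots: [1:E] [2:D] [3:C]
3 of 6 scheduled.

3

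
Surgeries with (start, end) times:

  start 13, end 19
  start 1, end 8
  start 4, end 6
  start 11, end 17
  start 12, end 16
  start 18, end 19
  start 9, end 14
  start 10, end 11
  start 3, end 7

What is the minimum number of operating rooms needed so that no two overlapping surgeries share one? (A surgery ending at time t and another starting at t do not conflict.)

4

Count concurrent intervals with a sweep; the peak is the room count.
starts: [1, 3, 4, 9, 10, 11, 12, 13, 18]
ends:   [6, 7, 8, 11, 14, 16, 17, 19, 19]
s1→1 s3→2 s4→3 e6→2 e7→1 e8→0 s9→1 s10→2 e11→1 s11→2 s12→3 s13→4  — peak 4.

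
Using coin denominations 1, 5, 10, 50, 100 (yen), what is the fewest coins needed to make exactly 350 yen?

350 = 3×100 + 1×50
Total coins = 3 + 1 = 4

4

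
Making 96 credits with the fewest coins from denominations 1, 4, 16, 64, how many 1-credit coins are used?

0

Greedy: take as many of the largest coin as possible, then repeat with the remainder.
96 − 1×64→32 − 2×16→0
Count of 1: 0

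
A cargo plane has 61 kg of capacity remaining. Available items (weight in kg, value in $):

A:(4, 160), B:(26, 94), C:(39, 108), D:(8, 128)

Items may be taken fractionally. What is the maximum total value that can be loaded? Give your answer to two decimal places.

Greedy by value/weight ratio, highest first.
Ratios (sorted): A 40.00, D 16.00, B 3.62, C 2.77
take A (4 @ 160); take D (8 @ 128); take B (26 @ 94); take 23/39 of C → 63.69. Capacity used 61/61.
Total value = 445.69

445.69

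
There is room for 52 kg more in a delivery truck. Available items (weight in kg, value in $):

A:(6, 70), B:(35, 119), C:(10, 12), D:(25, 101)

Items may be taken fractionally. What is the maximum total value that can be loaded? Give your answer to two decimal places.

Sort by value per unit weight and fill in that order.
Ratios (sorted): A 11.67, D 4.04, B 3.40, C 1.20
take A (6 @ 70); take D (25 @ 101); take 21/35 of B → 71.40. Capacity used 52/52.
Total value = 242.40

242.40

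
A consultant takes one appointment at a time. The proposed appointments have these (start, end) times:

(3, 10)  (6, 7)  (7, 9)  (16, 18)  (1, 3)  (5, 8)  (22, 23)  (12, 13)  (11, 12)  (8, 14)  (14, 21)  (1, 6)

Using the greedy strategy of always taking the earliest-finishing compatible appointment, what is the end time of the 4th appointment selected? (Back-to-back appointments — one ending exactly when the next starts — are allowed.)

12

By end time: (1,3), (1,6), (6,7), (5,8), (7,9), (3,10), (11,12), (12,13), (8,14), (16,18), (14,21), (22,23).
Pick (1,3); next start ≥ 3 → (6,7); next start ≥ 7 → (7,9); next start ≥ 9 → (11,12); next start ≥ 12 → (12,13); next start ≥ 13 → (16,18); next start ≥ 18 → (22,23).
Selected: (1,3) (6,7) (7,9) (11,12) (12,13) (16,18) (22,23)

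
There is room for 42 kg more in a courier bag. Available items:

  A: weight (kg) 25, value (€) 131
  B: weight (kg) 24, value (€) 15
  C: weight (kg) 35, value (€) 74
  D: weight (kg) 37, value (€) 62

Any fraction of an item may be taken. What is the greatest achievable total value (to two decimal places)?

166.94

Greedy by value/weight ratio, highest first.
Ratios (sorted): A 5.24, C 2.11, D 1.68, B 0.62
take A (25 @ 131); take 17/35 of C → 35.94. Capacity used 42/42.
Total value = 166.94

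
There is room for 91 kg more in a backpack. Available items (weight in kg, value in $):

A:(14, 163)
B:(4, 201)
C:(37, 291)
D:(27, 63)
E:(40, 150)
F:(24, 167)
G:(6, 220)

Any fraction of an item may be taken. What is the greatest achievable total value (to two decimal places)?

1064.50

Greedy by value/weight ratio, highest first.
Order: B (201/4=50.25) > G (220/6=36.67) > A (163/14=11.64) > C (291/37=7.86) > F (167/24=6.96) > E (150/40=3.75) > D (63/27=2.33)
Fill: take B (4 @ 201) → take G (6 @ 220) → take A (14 @ 163) → take C (37 @ 291) → take F (24 @ 167) → take 6/40 of E → 22.50; 91/91 used.
Total value = 1064.50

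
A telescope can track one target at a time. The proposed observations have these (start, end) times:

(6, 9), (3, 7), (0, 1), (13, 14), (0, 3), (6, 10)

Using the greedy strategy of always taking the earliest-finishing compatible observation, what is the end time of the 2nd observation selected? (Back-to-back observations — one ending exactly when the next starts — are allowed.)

Sorted by end: (0,1)  (0,3)  (3,7)  (6,9)  (6,10)  (13,14)
take (0,1); take (3,7); skip (6,9); take (13,14).
Selected: (0,1) (3,7) (13,14)

7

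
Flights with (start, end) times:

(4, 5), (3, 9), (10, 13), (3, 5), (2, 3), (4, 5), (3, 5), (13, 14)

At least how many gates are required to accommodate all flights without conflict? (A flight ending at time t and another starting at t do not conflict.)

5

Count concurrent intervals with a sweep; the peak is the room count.
Events (time:±→running): 2:+→1 3:-→0 3:+→1 3:+→2 3:+→3 4:+→4 4:+→5 … peak 5.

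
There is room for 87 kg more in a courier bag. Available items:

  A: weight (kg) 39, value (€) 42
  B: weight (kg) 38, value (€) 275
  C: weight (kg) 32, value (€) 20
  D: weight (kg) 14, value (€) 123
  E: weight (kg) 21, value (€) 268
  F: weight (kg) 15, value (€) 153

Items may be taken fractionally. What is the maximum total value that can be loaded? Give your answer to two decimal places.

811.76

Greedy by value/weight ratio, highest first.
Ratios (sorted): E 12.76, F 10.20, D 8.79, B 7.24, A 1.08, C 0.62
take E (21 @ 268); take F (15 @ 153); take D (14 @ 123); take 37/38 of B → 267.76. Capacity used 87/87.
Total value = 811.76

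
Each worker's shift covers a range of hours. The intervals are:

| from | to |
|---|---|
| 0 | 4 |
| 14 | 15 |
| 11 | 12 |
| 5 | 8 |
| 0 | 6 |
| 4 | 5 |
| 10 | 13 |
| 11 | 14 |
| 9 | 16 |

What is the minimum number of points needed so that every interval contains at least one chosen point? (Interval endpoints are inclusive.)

Process intervals by earliest right end; each time one isn't hit yet, stab at its right endpoint.
Sorted: [0,4] [4,5] [0,6] [5,8] [11,12] [10,13] [11,14] [14,15] [9,16]
{[0,4],[4,5],[0,6]} hit by 4; {[5,8]} hit by 8; {[11,12],[10,13],[11,14]} hit by 12; {[14,15],[9,16]} hit by 15.
Points: 4, 8, 12, 15 (4 total).

4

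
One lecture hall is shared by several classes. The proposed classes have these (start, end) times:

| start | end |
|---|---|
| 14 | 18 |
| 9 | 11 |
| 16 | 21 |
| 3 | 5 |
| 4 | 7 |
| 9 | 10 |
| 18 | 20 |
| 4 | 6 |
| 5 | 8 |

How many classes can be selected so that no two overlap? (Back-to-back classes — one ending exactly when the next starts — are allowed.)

5

Greedy by earliest finish: after sorting by end time, pick each interval compatible with the last pick.
Sorted by end: (3,5)  (4,6)  (4,7)  (5,8)  (9,10)  (9,11)  (14,18)  (18,20)  (16,21)
take (3,5); skip (4,6); take (5,8); take (9,10); skip (9,11); take (14,18); take (18,20).
Selected 5 classes.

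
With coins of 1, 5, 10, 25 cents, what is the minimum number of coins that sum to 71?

Use the largest denomination that fits, subtract, and repeat.
71 − 2×25→21 − 2×10→1 − 1×1→0
Total coins = 2 + 2 + 1 = 5

5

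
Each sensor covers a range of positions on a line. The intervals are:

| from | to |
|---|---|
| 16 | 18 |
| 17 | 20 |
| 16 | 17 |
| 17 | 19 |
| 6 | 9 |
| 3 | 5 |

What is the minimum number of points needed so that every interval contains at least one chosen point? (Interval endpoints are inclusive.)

By right end: [3,5]  [6,9]  [16,17]  [16,18]  [17,19]  [17,20]
[3,5] uncovered → point at 5; [6,9] uncovered → point at 9; [16,17] uncovered → point at 17.
Points: 5, 9, 17 (3 total).

3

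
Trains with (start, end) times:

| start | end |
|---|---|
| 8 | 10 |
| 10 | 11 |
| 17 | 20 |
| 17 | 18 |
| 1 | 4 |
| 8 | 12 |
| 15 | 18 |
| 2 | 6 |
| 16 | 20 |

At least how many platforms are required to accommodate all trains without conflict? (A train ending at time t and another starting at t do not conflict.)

The answer is the maximum number of intervals overlapping at any instant.
Events (time:±→running): 1:+→1 2:+→2 4:-→1 6:-→0 8:+→1 8:+→2 10:-→1 10:+→2 11:-→1 12:-→0 15:+→1 16:+→2 17:+→3 17:+→4 … peak 4.

4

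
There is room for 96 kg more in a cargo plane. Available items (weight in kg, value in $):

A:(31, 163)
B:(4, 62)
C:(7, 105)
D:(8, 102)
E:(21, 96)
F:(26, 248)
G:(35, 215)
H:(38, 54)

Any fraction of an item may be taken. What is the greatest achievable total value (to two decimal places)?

816.13

Greedy by value/weight ratio, highest first.
Order: B (62/4=15.50) > C (105/7=15.00) > D (102/8=12.75) > F (248/26=9.54) > G (215/35=6.14) > A (163/31=5.26) > E (96/21=4.57) > H (54/38=1.42)
Fill: take B (4 @ 62) → take C (7 @ 105) → take D (8 @ 102) → take F (26 @ 248) → take G (35 @ 215) → take 16/31 of A → 84.13; 96/96 used.
Total value = 816.13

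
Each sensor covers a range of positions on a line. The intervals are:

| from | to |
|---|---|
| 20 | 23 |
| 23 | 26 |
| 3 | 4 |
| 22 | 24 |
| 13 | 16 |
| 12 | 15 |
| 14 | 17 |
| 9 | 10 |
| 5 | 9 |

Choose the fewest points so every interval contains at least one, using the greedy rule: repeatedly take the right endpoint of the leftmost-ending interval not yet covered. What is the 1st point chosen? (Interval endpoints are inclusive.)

4

Process intervals by earliest right end; each time one isn't hit yet, stab at its right endpoint.
By right end: [3,4]  [5,9]  [9,10]  [12,15]  [13,16]  [14,17]  [20,23]  [22,24]  [23,26]
[3,4] uncovered → point at 4; [5,9] uncovered → point at 9; [12,15] uncovered → point at 15; [20,23] uncovered → point at 23.
Points: 4, 9, 15, 23 (4 total).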